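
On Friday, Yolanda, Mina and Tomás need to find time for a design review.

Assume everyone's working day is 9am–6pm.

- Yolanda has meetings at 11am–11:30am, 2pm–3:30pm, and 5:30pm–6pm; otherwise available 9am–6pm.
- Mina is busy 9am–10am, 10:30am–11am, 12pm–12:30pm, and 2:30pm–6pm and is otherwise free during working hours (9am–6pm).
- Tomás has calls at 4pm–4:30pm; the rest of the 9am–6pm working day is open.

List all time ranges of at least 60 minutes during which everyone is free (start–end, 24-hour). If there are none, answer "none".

12:30–14:00

Yolanda free within 09:00–18:00: 09:00–11:00, 11:30–14:00, 15:30–17:30.
Mina free within 09:00–18:00: 10:00–10:30, 11:00–12:00, 12:30–14:30.
Tomás free within 09:00–18:00: 09:00–16:00, 16:30–18:00.
Yolanda ∩ Mina: 10:00–10:30, 11:30–12:00, 12:30–14:00.
Yolanda ∩ Mina ∩ Tomás: 10:00–10:30, 11:30–12:00, 12:30–14:00.
Windows ≥ 60 min: 12:30–14:00.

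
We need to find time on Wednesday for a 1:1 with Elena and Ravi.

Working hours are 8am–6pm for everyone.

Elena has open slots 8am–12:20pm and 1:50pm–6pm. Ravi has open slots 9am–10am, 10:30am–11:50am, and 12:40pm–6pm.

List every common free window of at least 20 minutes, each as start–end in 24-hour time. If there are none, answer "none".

Elena ∩ Ravi: 09:00–10:00, 10:30–11:50, 13:50–18:00.
Windows ≥ 20 min: 09:00–10:00, 10:30–11:50, 13:50–18:00.

09:00–10:00, 10:30–11:50, 13:50–18:00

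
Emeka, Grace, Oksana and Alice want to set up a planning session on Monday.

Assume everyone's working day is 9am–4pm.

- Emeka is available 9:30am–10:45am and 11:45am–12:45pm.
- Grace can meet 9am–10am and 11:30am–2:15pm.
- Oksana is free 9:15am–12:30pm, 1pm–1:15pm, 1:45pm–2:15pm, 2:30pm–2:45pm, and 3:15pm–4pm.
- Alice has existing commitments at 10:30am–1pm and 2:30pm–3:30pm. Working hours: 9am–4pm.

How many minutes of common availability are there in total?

Alice free within 09:00–16:00: 09:00–10:30, 13:00–14:30, 15:30–16:00.
Emeka ∩ Grace: 09:30–10:00, 11:45–12:45.
Emeka ∩ Grace ∩ Oksana: 09:30–10:00, 11:45–12:30.
Emeka ∩ Grace ∩ Oksana ∩ Alice: 09:30–10:00.
Total common minutes: 30.

30 minutes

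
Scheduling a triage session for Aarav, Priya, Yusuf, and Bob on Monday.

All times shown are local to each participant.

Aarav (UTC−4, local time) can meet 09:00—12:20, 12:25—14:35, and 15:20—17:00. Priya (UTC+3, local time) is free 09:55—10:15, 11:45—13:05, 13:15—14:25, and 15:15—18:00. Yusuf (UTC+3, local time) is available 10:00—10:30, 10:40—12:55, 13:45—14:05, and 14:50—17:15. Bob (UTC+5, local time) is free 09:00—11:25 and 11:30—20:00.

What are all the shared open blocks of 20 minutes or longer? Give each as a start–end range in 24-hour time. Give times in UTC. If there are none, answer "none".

13:00–14:15

Aarav → UTC: 13:00–16:20, 16:25–18:35, 19:20–21:00.
Priya → UTC: 06:55–07:15, 08:45–10:05, 10:15–11:25, 12:15–15:00.
Yusuf → UTC: 07:00–07:30, 07:40–09:55, 10:45–11:05, 11:50–14:15.
Bob → UTC: 04:00–06:25, 06:30–15:00.
Aarav ∩ Priya: 13:00–15:00.
Aarav ∩ Priya ∩ Yusuf: 13:00–14:15.
Aarav ∩ Priya ∩ Yusuf ∩ Bob: 13:00–14:15.
Windows ≥ 20 min: 13:00–14:15.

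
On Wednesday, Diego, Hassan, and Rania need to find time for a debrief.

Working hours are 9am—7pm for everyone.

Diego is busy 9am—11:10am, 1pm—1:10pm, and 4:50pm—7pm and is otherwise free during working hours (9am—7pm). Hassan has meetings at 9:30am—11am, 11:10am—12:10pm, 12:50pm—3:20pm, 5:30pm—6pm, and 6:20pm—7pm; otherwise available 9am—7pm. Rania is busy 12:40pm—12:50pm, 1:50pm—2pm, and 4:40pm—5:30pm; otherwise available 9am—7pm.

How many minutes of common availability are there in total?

Diego free within 09:00–19:00: 11:10–13:00, 13:10–16:50.
Hassan free within 09:00–19:00: 09:00–09:30, 11:00–11:10, 12:10–12:50, 15:20–17:30, 18:00–18:20.
Rania free within 09:00–19:00: 09:00–12:40, 12:50–13:50, 14:00–16:40, 17:30–19:00.
Diego ∩ Hassan: 12:10–12:50, 15:20–16:50.
Diego ∩ Hassan ∩ Rania: 12:10–12:40, 15:20–16:40.
Total common minutes: 30 + 80 = 110.

110 minutes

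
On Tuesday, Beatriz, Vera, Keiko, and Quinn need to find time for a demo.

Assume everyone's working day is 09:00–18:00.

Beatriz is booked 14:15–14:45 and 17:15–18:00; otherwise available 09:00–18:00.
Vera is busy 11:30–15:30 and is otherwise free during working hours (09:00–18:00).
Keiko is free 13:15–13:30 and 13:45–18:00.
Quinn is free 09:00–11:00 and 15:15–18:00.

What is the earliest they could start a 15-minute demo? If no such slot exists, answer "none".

Beatriz free within 09:00–18:00: 09:00–14:15, 14:45–17:15.
Vera free within 09:00–18:00: 09:00–11:30, 15:30–18:00.
Beatriz ∩ Vera: 09:00–11:30, 15:30–17:15.
Beatriz ∩ Vera ∩ Keiko: 15:30–17:15.
Beatriz ∩ Vera ∩ Keiko ∩ Quinn: 15:30–17:15.
Windows ≥ 15 min: 15:30–17:15.
Earliest such window starts at 15:30.

15:30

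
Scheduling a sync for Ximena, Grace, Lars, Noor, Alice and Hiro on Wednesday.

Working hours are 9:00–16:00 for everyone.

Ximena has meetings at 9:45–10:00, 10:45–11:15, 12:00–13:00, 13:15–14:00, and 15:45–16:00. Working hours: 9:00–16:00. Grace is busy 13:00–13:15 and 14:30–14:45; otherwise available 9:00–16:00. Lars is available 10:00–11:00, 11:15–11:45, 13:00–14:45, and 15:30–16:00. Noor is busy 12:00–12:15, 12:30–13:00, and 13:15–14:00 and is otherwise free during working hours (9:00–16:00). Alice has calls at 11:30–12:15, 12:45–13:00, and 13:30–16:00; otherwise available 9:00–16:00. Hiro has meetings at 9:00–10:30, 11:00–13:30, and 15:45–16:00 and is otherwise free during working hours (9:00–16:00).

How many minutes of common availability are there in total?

Ximena free within 09:00–16:00: 09:00–09:45, 10:00–10:45, 11:15–12:00, 13:00–13:15, 14:00–15:45.
Grace free within 09:00–16:00: 09:00–13:00, 13:15–14:30, 14:45–16:00.
Noor free within 09:00–16:00: 09:00–12:00, 12:15–12:30, 13:00–13:15, 14:00–16:00.
Alice free within 09:00–16:00: 09:00–11:30, 12:15–12:45, 13:00–13:30.
Hiro free within 09:00–16:00: 10:30–11:00, 13:30–15:45.
Ximena ∩ Grace: 09:00–09:45, 10:00–10:45, 11:15–12:00, 14:00–14:30, 14:45–15:45.
Ximena ∩ Grace ∩ Lars: 10:00–10:45, 11:15–11:45, 14:00–14:30, 15:30–15:45.
Ximena ∩ Grace ∩ Lars ∩ Noor: 10:00–10:45, 11:15–11:45, 14:00–14:30, 15:30–15:45.
Ximena ∩ Grace ∩ Lars ∩ Noor ∩ Alice: 10:00–10:45, 11:15–11:30.
Ximena ∩ Grace ∩ Lars ∩ Noor ∩ Alice ∩ Hiro: 10:30–10:45.
Total common minutes: 15.

15 minutes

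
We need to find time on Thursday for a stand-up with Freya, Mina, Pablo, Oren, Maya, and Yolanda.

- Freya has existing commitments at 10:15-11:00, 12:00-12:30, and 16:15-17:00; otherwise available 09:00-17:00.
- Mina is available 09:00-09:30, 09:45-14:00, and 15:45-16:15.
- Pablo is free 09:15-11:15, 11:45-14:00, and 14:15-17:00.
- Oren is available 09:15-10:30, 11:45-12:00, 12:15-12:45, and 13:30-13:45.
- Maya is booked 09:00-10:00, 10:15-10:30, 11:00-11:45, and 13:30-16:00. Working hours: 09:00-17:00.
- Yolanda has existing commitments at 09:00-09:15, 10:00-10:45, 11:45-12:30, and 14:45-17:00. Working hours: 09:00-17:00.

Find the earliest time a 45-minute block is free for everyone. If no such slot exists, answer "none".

none

Freya free within 09:00–17:00: 09:00–10:15, 11:00–12:00, 12:30–16:15.
Maya free within 09:00–17:00: 10:00–10:15, 10:30–11:00, 11:45–13:30, 16:00–17:00.
Yolanda free within 09:00–17:00: 09:15–10:00, 10:45–11:45, 12:30–14:45.
Freya ∩ Mina: 09:00–09:30, 09:45–10:15, 11:00–12:00, 12:30–14:00, 15:45–16:15.
Freya ∩ Mina ∩ Pablo: 09:15–09:30, 09:45–10:15, 11:00–11:15, 11:45–12:00, 12:30–14:00, 15:45–16:15.
Freya ∩ Mina ∩ Pablo ∩ Oren: 09:15–09:30, 09:45–10:15, 11:45–12:00, 12:30–12:45, 13:30–13:45.
Freya ∩ Mina ∩ Pablo ∩ Oren ∩ Maya: 10:00–10:15, 11:45–12:00, 12:30–12:45.
Freya ∩ Mina ∩ Pablo ∩ Oren ∩ Maya ∩ Yolanda: 12:30–12:45.
Windows ≥ 45 min: (none).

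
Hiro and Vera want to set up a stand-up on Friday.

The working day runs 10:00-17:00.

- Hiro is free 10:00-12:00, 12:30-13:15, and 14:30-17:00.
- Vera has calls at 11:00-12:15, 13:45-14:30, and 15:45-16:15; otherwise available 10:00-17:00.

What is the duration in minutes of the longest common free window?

75 minutes

Vera free within 10:00–17:00: 10:00–11:00, 12:15–13:45, 14:30–15:45, 16:15–17:00.
Hiro ∩ Vera: 10:00–11:00, 12:30–13:15, 14:30–15:45, 16:15–17:00.
Common window lengths: 60, 45, 75, 45 min; longest is 75.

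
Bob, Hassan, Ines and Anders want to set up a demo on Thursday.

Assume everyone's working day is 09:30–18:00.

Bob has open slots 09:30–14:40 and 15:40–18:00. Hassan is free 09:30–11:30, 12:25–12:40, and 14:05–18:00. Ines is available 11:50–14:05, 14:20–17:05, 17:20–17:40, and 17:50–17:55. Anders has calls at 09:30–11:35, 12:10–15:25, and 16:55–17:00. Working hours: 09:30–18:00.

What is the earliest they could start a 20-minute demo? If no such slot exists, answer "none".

Anders free within 09:30–18:00: 11:35–12:10, 15:25–16:55, 17:00–18:00.
Bob ∩ Hassan: 09:30–11:30, 12:25–12:40, 14:05–14:40, 15:40–18:00.
Bob ∩ Hassan ∩ Ines: 12:25–12:40, 14:20–14:40, 15:40–17:05, 17:20–17:40, 17:50–17:55.
Bob ∩ Hassan ∩ Ines ∩ Anders: 15:40–16:55, 17:00–17:05, 17:20–17:40, 17:50–17:55.
Windows ≥ 20 min: 15:40–16:55, 17:20–17:40.
Earliest such window starts at 15:40.

15:40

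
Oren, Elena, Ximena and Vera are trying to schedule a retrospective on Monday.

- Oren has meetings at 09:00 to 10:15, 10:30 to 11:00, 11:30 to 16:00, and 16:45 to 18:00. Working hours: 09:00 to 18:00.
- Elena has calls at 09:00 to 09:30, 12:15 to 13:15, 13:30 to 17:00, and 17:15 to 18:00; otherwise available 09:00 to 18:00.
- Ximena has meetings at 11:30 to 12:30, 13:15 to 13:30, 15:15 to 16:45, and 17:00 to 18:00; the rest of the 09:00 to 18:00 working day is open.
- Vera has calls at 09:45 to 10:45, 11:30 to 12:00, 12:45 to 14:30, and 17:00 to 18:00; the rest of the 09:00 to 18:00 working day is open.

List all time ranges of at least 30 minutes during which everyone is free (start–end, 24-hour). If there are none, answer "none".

Oren free within 09:00–18:00: 10:15–10:30, 11:00–11:30, 16:00–16:45.
Elena free within 09:00–18:00: 09:30–12:15, 13:15–13:30, 17:00–17:15.
Ximena free within 09:00–18:00: 09:00–11:30, 12:30–13:15, 13:30–15:15, 16:45–17:00.
Vera free within 09:00–18:00: 09:00–09:45, 10:45–11:30, 12:00–12:45, 14:30–17:00.
Oren ∩ Elena: 10:15–10:30, 11:00–11:30.
Oren ∩ Elena ∩ Ximena: 10:15–10:30, 11:00–11:30.
Oren ∩ Elena ∩ Ximena ∩ Vera: 11:00–11:30.
Windows ≥ 30 min: 11:00–11:30.

11:00–11:30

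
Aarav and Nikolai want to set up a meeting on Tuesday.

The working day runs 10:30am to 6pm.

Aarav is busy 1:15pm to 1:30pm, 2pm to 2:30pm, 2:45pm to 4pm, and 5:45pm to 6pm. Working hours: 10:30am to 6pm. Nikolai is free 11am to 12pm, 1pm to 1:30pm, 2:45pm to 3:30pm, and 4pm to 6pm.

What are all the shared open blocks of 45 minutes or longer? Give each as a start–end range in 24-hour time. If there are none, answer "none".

11:00–12:00, 16:00–17:45

Aarav free within 10:30–18:00: 10:30–13:15, 13:30–14:00, 14:30–14:45, 16:00–17:45.
Aarav ∩ Nikolai: 11:00–12:00, 13:00–13:15, 16:00–17:45.
Windows ≥ 45 min: 11:00–12:00, 16:00–17:45.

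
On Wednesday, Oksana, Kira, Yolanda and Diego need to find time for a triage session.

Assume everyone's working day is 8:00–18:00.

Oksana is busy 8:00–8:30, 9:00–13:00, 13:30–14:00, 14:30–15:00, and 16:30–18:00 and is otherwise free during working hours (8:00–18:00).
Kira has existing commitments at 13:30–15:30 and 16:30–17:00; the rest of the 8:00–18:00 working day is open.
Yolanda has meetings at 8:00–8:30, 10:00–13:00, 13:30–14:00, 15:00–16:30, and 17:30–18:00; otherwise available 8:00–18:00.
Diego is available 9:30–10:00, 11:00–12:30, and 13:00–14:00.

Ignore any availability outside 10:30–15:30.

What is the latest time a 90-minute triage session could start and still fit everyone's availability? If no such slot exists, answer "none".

none

Oksana free within 08:00–18:00: 08:30–09:00, 13:00–13:30, 14:00–14:30, 15:00–16:30.
Kira free within 08:00–18:00: 08:00–13:30, 15:30–16:30, 17:00–18:00.
Yolanda free within 08:00–18:00: 08:30–10:00, 13:00–13:30, 14:00–15:00, 16:30–17:30.
Oksana ∩ Kira: 08:30–09:00, 13:00–13:30, 15:30–16:30.
Oksana ∩ Kira ∩ Yolanda: 08:30–09:00, 13:00–13:30.
Oksana ∩ Kira ∩ Yolanda ∩ Diego: 13:00–13:30.
Restricted to 10:30–15:30: 13:00–13:30.
Windows ≥ 90 min: (none).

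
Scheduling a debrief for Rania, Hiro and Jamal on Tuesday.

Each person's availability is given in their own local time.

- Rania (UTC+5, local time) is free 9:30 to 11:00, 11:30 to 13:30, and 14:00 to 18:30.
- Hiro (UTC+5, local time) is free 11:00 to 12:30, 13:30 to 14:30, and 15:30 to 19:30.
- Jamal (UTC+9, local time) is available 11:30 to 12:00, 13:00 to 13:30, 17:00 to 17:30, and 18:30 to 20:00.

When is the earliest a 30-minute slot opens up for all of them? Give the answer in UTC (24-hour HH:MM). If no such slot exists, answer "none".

Rania → UTC: 04:30–06:00, 06:30–08:30, 09:00–13:30.
Hiro → UTC: 06:00–07:30, 08:30–09:30, 10:30–14:30.
Jamal → UTC: 02:30–03:00, 04:00–04:30, 08:00–08:30, 09:30–11:00.
Rania ∩ Hiro: 06:30–07:30, 09:00–09:30, 10:30–13:30.
Rania ∩ Hiro ∩ Jamal: 10:30–11:00.
Windows ≥ 30 min: 10:30–11:00.
Earliest such window starts at 10:30.

10:30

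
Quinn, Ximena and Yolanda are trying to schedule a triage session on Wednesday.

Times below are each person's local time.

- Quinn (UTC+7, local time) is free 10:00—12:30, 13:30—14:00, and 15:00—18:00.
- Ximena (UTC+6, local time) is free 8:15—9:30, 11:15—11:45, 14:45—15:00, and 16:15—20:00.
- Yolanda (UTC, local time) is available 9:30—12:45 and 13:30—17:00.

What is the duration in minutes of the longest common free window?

Quinn → UTC: 03:00–05:30, 06:30–07:00, 08:00–11:00.
Ximena → UTC: 02:15–03:30, 05:15–05:45, 08:45–09:00, 10:15–14:00.
Yolanda → UTC: 09:30–12:45, 13:30–17:00.
Quinn ∩ Ximena: 03:00–03:30, 05:15–05:30, 08:45–09:00, 10:15–11:00.
Quinn ∩ Ximena ∩ Yolanda: 10:15–11:00.
Single common window of 45 minutes.

45 minutes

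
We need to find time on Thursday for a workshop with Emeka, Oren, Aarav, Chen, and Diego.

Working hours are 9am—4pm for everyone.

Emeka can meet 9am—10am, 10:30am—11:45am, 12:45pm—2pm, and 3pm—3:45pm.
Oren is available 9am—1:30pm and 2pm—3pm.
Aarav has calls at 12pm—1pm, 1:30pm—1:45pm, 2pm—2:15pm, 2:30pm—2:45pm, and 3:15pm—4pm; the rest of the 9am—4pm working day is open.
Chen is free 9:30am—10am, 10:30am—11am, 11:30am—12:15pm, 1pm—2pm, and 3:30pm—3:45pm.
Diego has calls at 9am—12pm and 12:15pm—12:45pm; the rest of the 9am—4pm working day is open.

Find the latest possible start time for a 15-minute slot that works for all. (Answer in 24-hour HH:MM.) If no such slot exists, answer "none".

Aarav free within 09:00–16:00: 09:00–12:00, 13:00–13:30, 13:45–14:00, 14:15–14:30, 14:45–15:15.
Diego free within 09:00–16:00: 12:00–12:15, 12:45–16:00.
Emeka ∩ Oren: 09:00–10:00, 10:30–11:45, 12:45–13:30.
Emeka ∩ Oren ∩ Aarav: 09:00–10:00, 10:30–11:45, 13:00–13:30.
Emeka ∩ Oren ∩ Aarav ∩ Chen: 09:30–10:00, 10:30–11:00, 11:30–11:45, 13:00–13:30.
Emeka ∩ Oren ∩ Aarav ∩ Chen ∩ Diego: 13:00–13:30.
Windows ≥ 15 min: 13:00–13:30.
Latest start in the last window 13:00–13:30 is 13:30 − 15 min = 13:15.

13:15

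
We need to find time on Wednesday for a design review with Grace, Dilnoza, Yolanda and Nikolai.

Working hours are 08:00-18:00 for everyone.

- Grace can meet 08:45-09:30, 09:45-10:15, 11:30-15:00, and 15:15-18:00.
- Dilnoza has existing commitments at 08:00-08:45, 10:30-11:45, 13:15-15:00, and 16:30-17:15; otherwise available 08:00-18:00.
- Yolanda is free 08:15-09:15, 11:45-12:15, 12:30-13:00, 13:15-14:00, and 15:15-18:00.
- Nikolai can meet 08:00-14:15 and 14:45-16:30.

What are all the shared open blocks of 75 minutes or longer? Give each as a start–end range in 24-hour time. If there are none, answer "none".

15:15–16:30

Dilnoza free within 08:00–18:00: 08:45–10:30, 11:45–13:15, 15:00–16:30, 17:15–18:00.
Grace ∩ Dilnoza: 08:45–09:30, 09:45–10:15, 11:45–13:15, 15:15–16:30, 17:15–18:00.
Grace ∩ Dilnoza ∩ Yolanda: 08:45–09:15, 11:45–12:15, 12:30–13:00, 15:15–16:30, 17:15–18:00.
Grace ∩ Dilnoza ∩ Yolanda ∩ Nikolai: 08:45–09:15, 11:45–12:15, 12:30–13:00, 15:15–16:30.
Windows ≥ 75 min: 15:15–16:30.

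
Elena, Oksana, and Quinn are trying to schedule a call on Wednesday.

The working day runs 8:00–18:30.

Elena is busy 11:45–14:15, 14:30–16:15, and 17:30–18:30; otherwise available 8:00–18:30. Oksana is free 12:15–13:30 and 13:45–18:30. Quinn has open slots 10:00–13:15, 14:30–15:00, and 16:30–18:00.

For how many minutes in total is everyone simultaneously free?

Elena free within 08:00–18:30: 08:00–11:45, 14:15–14:30, 16:15–17:30.
Elena ∩ Oksana: 14:15–14:30, 16:15–17:30.
Elena ∩ Oksana ∩ Quinn: 16:30–17:30.
Total common minutes: 60.

60 minutes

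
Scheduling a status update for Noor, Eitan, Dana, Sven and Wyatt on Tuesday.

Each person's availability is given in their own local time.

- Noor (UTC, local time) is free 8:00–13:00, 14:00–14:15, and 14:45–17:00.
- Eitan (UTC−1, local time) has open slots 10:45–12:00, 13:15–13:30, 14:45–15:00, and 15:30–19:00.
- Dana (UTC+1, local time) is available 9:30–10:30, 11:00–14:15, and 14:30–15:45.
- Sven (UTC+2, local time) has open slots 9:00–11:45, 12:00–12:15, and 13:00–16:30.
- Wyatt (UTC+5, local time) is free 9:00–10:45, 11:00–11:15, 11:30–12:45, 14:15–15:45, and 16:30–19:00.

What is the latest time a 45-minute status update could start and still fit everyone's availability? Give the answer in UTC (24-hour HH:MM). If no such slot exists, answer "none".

12:15

Noor → UTC: 08:00–13:00, 14:00–14:15, 14:45–17:00.
Eitan → UTC: 11:45–13:00, 14:15–14:30, 15:45–16:00, 16:30–20:00.
Dana → UTC: 08:30–09:30, 10:00–13:15, 13:30–14:45.
Sven → UTC: 07:00–09:45, 10:00–10:15, 11:00–14:30.
Wyatt → UTC: 04:00–05:45, 06:00–06:15, 06:30–07:45, 09:15–10:45, 11:30–14:00.
Noor ∩ Eitan: 11:45–13:00, 15:45–16:00, 16:30–17:00.
Noor ∩ Eitan ∩ Dana: 11:45–13:00.
Noor ∩ Eitan ∩ Dana ∩ Sven: 11:45–13:00.
Noor ∩ Eitan ∩ Dana ∩ Sven ∩ Wyatt: 11:45–13:00.
Windows ≥ 45 min: 11:45–13:00.
Latest start in the last window 11:45–13:00 is 13:00 − 45 min = 12:15.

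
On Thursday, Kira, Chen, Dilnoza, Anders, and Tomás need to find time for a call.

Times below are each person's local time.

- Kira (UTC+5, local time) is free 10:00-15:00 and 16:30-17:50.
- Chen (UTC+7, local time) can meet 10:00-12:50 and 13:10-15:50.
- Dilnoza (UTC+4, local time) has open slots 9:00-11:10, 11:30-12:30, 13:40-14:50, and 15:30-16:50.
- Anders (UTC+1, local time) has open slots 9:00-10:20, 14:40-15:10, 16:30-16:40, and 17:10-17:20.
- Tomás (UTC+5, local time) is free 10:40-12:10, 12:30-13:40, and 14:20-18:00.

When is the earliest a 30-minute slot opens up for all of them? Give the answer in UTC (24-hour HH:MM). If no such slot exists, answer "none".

08:00

Kira → UTC: 05:00–10:00, 11:30–12:50.
Chen → UTC: 03:00–05:50, 06:10–08:50.
Dilnoza → UTC: 05:00–07:10, 07:30–08:30, 09:40–10:50, 11:30–12:50.
Anders → UTC: 08:00–09:20, 13:40–14:10, 15:30–15:40, 16:10–16:20.
Tomás → UTC: 05:40–07:10, 07:30–08:40, 09:20–13:00.
Kira ∩ Chen: 05:00–05:50, 06:10–08:50.
Kira ∩ Chen ∩ Dilnoza: 05:00–05:50, 06:10–07:10, 07:30–08:30.
Kira ∩ Chen ∩ Dilnoza ∩ Anders: 08:00–08:30.
Kira ∩ Chen ∩ Dilnoza ∩ Anders ∩ Tomás: 08:00–08:30.
Windows ≥ 30 min: 08:00–08:30.
Earliest such window starts at 08:00.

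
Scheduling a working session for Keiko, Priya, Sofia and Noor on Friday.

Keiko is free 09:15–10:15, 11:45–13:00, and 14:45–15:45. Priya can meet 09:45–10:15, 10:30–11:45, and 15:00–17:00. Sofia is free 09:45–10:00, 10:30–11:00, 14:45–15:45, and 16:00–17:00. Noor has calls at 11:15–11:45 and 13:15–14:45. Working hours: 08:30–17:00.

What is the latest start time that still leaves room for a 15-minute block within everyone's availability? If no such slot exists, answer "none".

Noor free within 08:30–17:00: 08:30–11:15, 11:45–13:15, 14:45–17:00.
Keiko ∩ Priya: 09:45–10:15, 15:00–15:45.
Keiko ∩ Priya ∩ Sofia: 09:45–10:00, 15:00–15:45.
Keiko ∩ Priya ∩ Sofia ∩ Noor: 09:45–10:00, 15:00–15:45.
Windows ≥ 15 min: 09:45–10:00, 15:00–15:45.
Latest start in the last window 15:00–15:45 is 15:45 − 15 min = 15:30.

15:30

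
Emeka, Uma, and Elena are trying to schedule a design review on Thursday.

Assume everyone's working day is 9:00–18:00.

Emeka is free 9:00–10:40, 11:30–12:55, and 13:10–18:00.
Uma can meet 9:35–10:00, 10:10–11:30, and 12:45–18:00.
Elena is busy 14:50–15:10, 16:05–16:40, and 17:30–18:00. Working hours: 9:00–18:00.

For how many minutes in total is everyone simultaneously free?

Elena free within 09:00–18:00: 09:00–14:50, 15:10–16:05, 16:40–17:30.
Emeka ∩ Uma: 09:35–10:00, 10:10–10:40, 12:45–12:55, 13:10–18:00.
Emeka ∩ Uma ∩ Elena: 09:35–10:00, 10:10–10:40, 12:45–12:55, 13:10–14:50, 15:10–16:05, 16:40–17:30.
Total common minutes: 25 + 30 + 10 + 100 + 55 + 50 = 270.

270 minutes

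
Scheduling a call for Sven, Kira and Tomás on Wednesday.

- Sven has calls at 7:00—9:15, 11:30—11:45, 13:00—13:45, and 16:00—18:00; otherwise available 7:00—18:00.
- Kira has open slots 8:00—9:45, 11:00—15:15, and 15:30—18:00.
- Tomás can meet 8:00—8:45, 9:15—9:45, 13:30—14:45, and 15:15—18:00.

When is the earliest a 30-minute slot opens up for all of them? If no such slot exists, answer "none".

09:15

Sven free within 07:00–18:00: 09:15–11:30, 11:45–13:00, 13:45–16:00.
Sven ∩ Kira: 09:15–09:45, 11:00–11:30, 11:45–13:00, 13:45–15:15, 15:30–16:00.
Sven ∩ Kira ∩ Tomás: 09:15–09:45, 13:45–14:45, 15:30–16:00.
Windows ≥ 30 min: 09:15–09:45, 13:45–14:45, 15:30–16:00.
Earliest such window starts at 09:15.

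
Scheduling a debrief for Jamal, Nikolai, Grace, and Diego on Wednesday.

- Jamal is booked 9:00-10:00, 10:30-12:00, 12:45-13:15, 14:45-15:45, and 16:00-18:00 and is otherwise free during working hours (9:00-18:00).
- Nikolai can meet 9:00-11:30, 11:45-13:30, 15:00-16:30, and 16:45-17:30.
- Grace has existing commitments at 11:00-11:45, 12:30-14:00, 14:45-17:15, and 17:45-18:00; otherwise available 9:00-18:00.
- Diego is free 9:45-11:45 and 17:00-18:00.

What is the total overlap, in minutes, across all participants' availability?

30 minutes

Jamal free within 09:00–18:00: 10:00–10:30, 12:00–12:45, 13:15–14:45, 15:45–16:00.
Grace free within 09:00–18:00: 09:00–11:00, 11:45–12:30, 14:00–14:45, 17:15–17:45.
Jamal ∩ Nikolai: 10:00–10:30, 12:00–12:45, 13:15–13:30, 15:45–16:00.
Jamal ∩ Nikolai ∩ Grace: 10:00–10:30, 12:00–12:30.
Jamal ∩ Nikolai ∩ Grace ∩ Diego: 10:00–10:30.
Total common minutes: 30.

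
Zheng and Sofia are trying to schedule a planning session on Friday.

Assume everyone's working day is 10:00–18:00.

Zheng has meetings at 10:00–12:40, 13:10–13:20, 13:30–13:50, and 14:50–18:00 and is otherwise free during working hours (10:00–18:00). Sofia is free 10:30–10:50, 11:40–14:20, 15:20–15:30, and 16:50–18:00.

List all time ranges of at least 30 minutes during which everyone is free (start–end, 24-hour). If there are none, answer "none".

12:40–13:10, 13:50–14:20

Zheng free within 10:00–18:00: 12:40–13:10, 13:20–13:30, 13:50–14:50.
Zheng ∩ Sofia: 12:40–13:10, 13:20–13:30, 13:50–14:20.
Windows ≥ 30 min: 12:40–13:10, 13:50–14:20.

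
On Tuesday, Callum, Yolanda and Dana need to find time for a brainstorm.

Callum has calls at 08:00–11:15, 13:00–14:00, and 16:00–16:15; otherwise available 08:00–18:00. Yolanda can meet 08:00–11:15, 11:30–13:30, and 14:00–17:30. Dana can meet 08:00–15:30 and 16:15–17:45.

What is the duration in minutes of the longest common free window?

Callum free within 08:00–18:00: 11:15–13:00, 14:00–16:00, 16:15–18:00.
Callum ∩ Yolanda: 11:30–13:00, 14:00–16:00, 16:15–17:30.
Callum ∩ Yolanda ∩ Dana: 11:30–13:00, 14:00–15:30, 16:15–17:30.
Common window lengths: 90, 90, 75 min; longest is 90.

90 minutes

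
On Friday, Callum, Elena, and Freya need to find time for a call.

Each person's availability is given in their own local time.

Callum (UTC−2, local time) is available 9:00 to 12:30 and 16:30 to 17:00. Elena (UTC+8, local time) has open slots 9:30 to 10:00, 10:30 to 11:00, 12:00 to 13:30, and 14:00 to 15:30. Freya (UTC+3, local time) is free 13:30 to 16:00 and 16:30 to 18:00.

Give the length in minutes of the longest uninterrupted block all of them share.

Callum → UTC: 11:00–14:30, 18:30–19:00.
Elena → UTC: 01:30–02:00, 02:30–03:00, 04:00–05:30, 06:00–07:30.
Freya → UTC: 10:30–13:00, 13:30–15:00.
Callum ∩ Elena: (none).
Callum ∩ Elena ∩ Freya: (none).
No common window.

0 minutes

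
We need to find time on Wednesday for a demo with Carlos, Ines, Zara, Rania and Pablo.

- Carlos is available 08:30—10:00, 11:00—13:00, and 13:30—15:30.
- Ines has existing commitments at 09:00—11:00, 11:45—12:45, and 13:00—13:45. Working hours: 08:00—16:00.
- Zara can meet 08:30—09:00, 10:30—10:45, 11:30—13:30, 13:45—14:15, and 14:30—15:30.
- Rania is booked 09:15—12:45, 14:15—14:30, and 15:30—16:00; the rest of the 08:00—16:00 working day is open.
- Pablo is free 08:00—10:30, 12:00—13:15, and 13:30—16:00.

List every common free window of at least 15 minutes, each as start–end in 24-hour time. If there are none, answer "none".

Ines free within 08:00–16:00: 08:00–09:00, 11:00–11:45, 12:45–13:00, 13:45–16:00.
Rania free within 08:00–16:00: 08:00–09:15, 12:45–14:15, 14:30–15:30.
Carlos ∩ Ines: 08:30–09:00, 11:00–11:45, 12:45–13:00, 13:45–15:30.
Carlos ∩ Ines ∩ Zara: 08:30–09:00, 11:30–11:45, 12:45–13:00, 13:45–14:15, 14:30–15:30.
Carlos ∩ Ines ∩ Zara ∩ Rania: 08:30–09:00, 12:45–13:00, 13:45–14:15, 14:30–15:30.
Carlos ∩ Ines ∩ Zara ∩ Rania ∩ Pablo: 08:30–09:00, 12:45–13:00, 13:45–14:15, 14:30–15:30.
Windows ≥ 15 min: 08:30–09:00, 12:45–13:00, 13:45–14:15, 14:30–15:30.

08:30–09:00, 12:45–13:00, 13:45–14:15, 14:30–15:30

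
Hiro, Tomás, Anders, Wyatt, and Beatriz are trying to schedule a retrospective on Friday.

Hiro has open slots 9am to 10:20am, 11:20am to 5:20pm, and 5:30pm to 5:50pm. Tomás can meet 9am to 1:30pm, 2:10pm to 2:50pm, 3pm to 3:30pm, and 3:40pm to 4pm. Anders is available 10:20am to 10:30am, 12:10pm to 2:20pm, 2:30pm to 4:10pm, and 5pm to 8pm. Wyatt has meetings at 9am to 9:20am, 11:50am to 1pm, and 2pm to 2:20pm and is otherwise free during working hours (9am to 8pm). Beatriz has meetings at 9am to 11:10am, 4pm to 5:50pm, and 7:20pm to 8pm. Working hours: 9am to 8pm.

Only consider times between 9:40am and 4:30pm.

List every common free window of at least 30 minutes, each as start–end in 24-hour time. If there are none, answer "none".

13:00–13:30, 15:00–15:30

Wyatt free within 09:00–20:00: 09:20–11:50, 13:00–14:00, 14:20–20:00.
Beatriz free within 09:00–20:00: 11:10–16:00, 17:50–19:20.
Hiro ∩ Tomás: 09:00–10:20, 11:20–13:30, 14:10–14:50, 15:00–15:30, 15:40–16:00.
Hiro ∩ Tomás ∩ Anders: 12:10–13:30, 14:10–14:20, 14:30–14:50, 15:00–15:30, 15:40–16:00.
Hiro ∩ Tomás ∩ Anders ∩ Wyatt: 13:00–13:30, 14:30–14:50, 15:00–15:30, 15:40–16:00.
Hiro ∩ Tomás ∩ Anders ∩ Wyatt ∩ Beatriz: 13:00–13:30, 14:30–14:50, 15:00–15:30, 15:40–16:00.
Restricted to 09:40–16:30: 13:00–13:30, 14:30–14:50, 15:00–15:30, 15:40–16:00.
Windows ≥ 30 min: 13:00–13:30, 15:00–15:30.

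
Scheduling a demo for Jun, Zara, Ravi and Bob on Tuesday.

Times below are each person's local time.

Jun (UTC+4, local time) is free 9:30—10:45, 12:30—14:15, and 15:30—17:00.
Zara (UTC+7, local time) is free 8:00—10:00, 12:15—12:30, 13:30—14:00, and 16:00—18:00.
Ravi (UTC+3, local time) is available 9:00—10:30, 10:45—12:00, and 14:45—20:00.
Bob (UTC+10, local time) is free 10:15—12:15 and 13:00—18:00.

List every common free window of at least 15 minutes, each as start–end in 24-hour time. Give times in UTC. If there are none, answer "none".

06:30–06:45

Jun → UTC: 05:30–06:45, 08:30–10:15, 11:30–13:00.
Zara → UTC: 01:00–03:00, 05:15–05:30, 06:30–07:00, 09:00–11:00.
Ravi → UTC: 06:00–07:30, 07:45–09:00, 11:45–17:00.
Bob → UTC: 00:15–02:15, 03:00–08:00.
Jun ∩ Zara: 06:30–06:45, 09:00–10:15.
Jun ∩ Zara ∩ Ravi: 06:30–06:45.
Jun ∩ Zara ∩ Ravi ∩ Bob: 06:30–06:45.
Windows ≥ 15 min: 06:30–06:45.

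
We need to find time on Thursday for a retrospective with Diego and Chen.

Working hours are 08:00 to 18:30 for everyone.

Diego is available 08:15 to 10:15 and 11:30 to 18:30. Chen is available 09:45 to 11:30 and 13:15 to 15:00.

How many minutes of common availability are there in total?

Diego ∩ Chen: 09:45–10:15, 13:15–15:00.
Total common minutes: 30 + 105 = 135.

135 minutes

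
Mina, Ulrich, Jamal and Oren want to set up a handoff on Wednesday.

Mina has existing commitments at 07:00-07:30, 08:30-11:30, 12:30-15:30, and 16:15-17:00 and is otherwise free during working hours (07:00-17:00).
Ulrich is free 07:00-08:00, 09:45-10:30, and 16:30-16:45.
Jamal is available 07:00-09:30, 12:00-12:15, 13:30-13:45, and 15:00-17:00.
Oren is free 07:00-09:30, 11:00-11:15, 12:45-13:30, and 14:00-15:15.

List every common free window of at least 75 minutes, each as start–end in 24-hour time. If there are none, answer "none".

Mina free within 07:00–17:00: 07:30–08:30, 11:30–12:30, 15:30–16:15.
Mina ∩ Ulrich: 07:30–08:00.
Mina ∩ Ulrich ∩ Jamal: 07:30–08:00.
Mina ∩ Ulrich ∩ Jamal ∩ Oren: 07:30–08:00.
Windows ≥ 75 min: (none).

none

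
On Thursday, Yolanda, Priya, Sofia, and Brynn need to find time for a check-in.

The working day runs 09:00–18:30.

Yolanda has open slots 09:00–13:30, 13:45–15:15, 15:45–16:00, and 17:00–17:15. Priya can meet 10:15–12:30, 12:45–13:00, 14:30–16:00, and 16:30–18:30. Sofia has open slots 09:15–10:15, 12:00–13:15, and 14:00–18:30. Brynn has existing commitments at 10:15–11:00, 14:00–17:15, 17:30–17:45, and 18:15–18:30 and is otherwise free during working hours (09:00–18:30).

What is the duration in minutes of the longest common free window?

30 minutes

Brynn free within 09:00–18:30: 09:00–10:15, 11:00–14:00, 17:15–17:30, 17:45–18:15.
Yolanda ∩ Priya: 10:15–12:30, 12:45–13:00, 14:30–15:15, 15:45–16:00, 17:00–17:15.
Yolanda ∩ Priya ∩ Sofia: 12:00–12:30, 12:45–13:00, 14:30–15:15, 15:45–16:00, 17:00–17:15.
Yolanda ∩ Priya ∩ Sofia ∩ Brynn: 12:00–12:30, 12:45–13:00.
Common window lengths: 30, 15 min; longest is 30.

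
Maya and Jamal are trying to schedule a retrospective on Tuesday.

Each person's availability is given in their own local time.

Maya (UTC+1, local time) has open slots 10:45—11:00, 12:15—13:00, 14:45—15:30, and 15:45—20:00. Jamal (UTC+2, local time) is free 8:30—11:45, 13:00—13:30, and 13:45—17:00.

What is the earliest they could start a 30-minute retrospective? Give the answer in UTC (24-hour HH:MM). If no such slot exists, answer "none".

13:45

Maya → UTC: 09:45–10:00, 11:15–12:00, 13:45–14:30, 14:45–19:00.
Jamal → UTC: 06:30–09:45, 11:00–11:30, 11:45–15:00.
Maya ∩ Jamal: 11:15–11:30, 11:45–12:00, 13:45–14:30, 14:45–15:00.
Windows ≥ 30 min: 13:45–14:30.
Earliest such window starts at 13:45.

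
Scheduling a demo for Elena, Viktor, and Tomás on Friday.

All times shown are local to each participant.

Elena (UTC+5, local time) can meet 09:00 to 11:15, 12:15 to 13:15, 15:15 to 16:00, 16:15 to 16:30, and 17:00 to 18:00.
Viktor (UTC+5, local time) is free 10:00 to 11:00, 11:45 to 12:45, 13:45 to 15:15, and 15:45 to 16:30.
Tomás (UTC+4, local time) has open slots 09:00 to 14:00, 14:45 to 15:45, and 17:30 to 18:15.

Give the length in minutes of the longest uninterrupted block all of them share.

60 minutes

Elena → UTC: 04:00–06:15, 07:15–08:15, 10:15–11:00, 11:15–11:30, 12:00–13:00.
Viktor → UTC: 05:00–06:00, 06:45–07:45, 08:45–10:15, 10:45–11:30.
Tomás → UTC: 05:00–10:00, 10:45–11:45, 13:30–14:15.
Elena ∩ Viktor: 05:00–06:00, 07:15–07:45, 10:45–11:00, 11:15–11:30.
Elena ∩ Viktor ∩ Tomás: 05:00–06:00, 07:15–07:45, 10:45–11:00, 11:15–11:30.
Common window lengths: 60, 30, 15, 15 min; longest is 60.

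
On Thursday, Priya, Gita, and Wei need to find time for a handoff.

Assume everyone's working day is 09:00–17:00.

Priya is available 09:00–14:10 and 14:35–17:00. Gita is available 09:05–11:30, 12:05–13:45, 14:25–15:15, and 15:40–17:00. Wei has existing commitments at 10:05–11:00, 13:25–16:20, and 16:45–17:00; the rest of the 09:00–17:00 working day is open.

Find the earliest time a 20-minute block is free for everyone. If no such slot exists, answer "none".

Wei free within 09:00–17:00: 09:00–10:05, 11:00–13:25, 16:20–16:45.
Priya ∩ Gita: 09:05–11:30, 12:05–13:45, 14:35–15:15, 15:40–17:00.
Priya ∩ Gita ∩ Wei: 09:05–10:05, 11:00–11:30, 12:05–13:25, 16:20–16:45.
Windows ≥ 20 min: 09:05–10:05, 11:00–11:30, 12:05–13:25, 16:20–16:45.
Earliest such window starts at 09:05.

09:05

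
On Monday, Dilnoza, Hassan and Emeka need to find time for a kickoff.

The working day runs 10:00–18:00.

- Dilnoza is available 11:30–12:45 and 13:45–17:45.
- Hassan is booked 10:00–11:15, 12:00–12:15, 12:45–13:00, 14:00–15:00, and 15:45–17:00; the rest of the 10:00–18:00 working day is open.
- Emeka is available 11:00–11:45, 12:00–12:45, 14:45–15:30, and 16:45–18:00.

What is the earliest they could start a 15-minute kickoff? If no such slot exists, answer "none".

Hassan free within 10:00–18:00: 11:15–12:00, 12:15–12:45, 13:00–14:00, 15:00–15:45, 17:00–18:00.
Dilnoza ∩ Hassan: 11:30–12:00, 12:15–12:45, 13:45–14:00, 15:00–15:45, 17:00–17:45.
Dilnoza ∩ Hassan ∩ Emeka: 11:30–11:45, 12:15–12:45, 15:00–15:30, 17:00–17:45.
Windows ≥ 15 min: 11:30–11:45, 12:15–12:45, 15:00–15:30, 17:00–17:45.
Earliest such window starts at 11:30.

11:30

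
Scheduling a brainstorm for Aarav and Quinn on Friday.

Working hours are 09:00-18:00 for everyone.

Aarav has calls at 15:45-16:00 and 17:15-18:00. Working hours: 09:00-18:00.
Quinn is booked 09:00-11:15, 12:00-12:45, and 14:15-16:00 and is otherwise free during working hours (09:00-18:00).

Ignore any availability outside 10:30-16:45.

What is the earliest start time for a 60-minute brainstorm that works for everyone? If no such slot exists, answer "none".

12:45

Aarav free within 09:00–18:00: 09:00–15:45, 16:00–17:15.
Quinn free within 09:00–18:00: 11:15–12:00, 12:45–14:15, 16:00–18:00.
Aarav ∩ Quinn: 11:15–12:00, 12:45–14:15, 16:00–17:15.
Restricted to 10:30–16:45: 11:15–12:00, 12:45–14:15, 16:00–16:45.
Windows ≥ 60 min: 12:45–14:15.
Earliest such window starts at 12:45.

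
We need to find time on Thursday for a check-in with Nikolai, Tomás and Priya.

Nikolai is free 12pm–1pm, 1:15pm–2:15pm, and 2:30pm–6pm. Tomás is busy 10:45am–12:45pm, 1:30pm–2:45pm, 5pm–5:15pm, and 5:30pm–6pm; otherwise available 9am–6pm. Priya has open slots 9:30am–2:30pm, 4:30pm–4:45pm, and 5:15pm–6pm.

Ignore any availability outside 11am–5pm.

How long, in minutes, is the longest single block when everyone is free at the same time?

Tomás free within 09:00–18:00: 09:00–10:45, 12:45–13:30, 14:45–17:00, 17:15–17:30.
Nikolai ∩ Tomás: 12:45–13:00, 13:15–13:30, 14:45–17:00, 17:15–17:30.
Nikolai ∩ Tomás ∩ Priya: 12:45–13:00, 13:15–13:30, 16:30–16:45, 17:15–17:30.
Restricted to 11:00–17:00: 12:45–13:00, 13:15–13:30, 16:30–16:45.
Common window lengths: 15, 15, 15 min; longest is 15.

15 minutes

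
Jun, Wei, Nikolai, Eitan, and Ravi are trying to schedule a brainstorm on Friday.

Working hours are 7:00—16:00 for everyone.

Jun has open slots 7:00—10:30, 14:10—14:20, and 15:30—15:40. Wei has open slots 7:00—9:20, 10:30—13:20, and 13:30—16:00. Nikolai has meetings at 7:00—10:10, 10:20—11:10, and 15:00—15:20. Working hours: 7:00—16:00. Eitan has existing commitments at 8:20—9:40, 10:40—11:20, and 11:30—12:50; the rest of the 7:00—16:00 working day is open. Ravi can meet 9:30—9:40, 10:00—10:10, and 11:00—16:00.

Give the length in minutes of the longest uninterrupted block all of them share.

10 minutes

Nikolai free within 07:00–16:00: 10:10–10:20, 11:10–15:00, 15:20–16:00.
Eitan free within 07:00–16:00: 07:00–08:20, 09:40–10:40, 11:20–11:30, 12:50–16:00.
Jun ∩ Wei: 07:00–09:20, 14:10–14:20, 15:30–15:40.
Jun ∩ Wei ∩ Nikolai: 14:10–14:20, 15:30–15:40.
Jun ∩ Wei ∩ Nikolai ∩ Eitan: 14:10–14:20, 15:30–15:40.
Jun ∩ Wei ∩ Nikolai ∩ Eitan ∩ Ravi: 14:10–14:20, 15:30–15:40.
Common window lengths: 10, 10 min; longest is 10.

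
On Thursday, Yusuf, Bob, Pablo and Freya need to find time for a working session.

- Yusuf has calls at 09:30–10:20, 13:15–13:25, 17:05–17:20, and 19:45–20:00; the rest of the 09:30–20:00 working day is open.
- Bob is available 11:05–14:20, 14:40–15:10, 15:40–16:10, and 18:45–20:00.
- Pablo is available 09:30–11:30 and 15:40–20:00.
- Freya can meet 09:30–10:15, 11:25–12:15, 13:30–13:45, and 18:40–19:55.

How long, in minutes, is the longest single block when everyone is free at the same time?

60 minutes

Yusuf free within 09:30–20:00: 10:20–13:15, 13:25–17:05, 17:20–19:45.
Yusuf ∩ Bob: 11:05–13:15, 13:25–14:20, 14:40–15:10, 15:40–16:10, 18:45–19:45.
Yusuf ∩ Bob ∩ Pablo: 11:05–11:30, 15:40–16:10, 18:45–19:45.
Yusuf ∩ Bob ∩ Pablo ∩ Freya: 11:25–11:30, 18:45–19:45.
Common window lengths: 5, 60 min; longest is 60.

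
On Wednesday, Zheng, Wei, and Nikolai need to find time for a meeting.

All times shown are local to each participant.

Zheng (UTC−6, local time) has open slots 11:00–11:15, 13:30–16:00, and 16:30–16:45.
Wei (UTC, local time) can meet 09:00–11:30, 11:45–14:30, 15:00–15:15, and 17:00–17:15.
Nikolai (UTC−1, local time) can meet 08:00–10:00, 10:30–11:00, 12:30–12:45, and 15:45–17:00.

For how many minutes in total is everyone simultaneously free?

15 minutes

Zheng → UTC: 17:00–17:15, 19:30–22:00, 22:30–22:45.
Wei → UTC: 09:00–11:30, 11:45–14:30, 15:00–15:15, 17:00–17:15.
Nikolai → UTC: 09:00–11:00, 11:30–12:00, 13:30–13:45, 16:45–18:00.
Zheng ∩ Wei: 17:00–17:15.
Zheng ∩ Wei ∩ Nikolai: 17:00–17:15.
Total common minutes: 15.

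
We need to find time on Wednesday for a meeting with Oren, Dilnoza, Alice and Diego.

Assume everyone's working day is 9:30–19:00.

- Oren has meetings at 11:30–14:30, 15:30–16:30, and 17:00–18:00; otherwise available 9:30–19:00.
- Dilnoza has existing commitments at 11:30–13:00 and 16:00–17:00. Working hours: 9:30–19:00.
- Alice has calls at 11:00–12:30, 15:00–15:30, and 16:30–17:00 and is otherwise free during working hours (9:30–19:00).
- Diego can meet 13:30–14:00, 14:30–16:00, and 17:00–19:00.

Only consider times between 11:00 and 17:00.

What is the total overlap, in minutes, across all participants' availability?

30 minutes

Oren free within 09:30–19:00: 09:30–11:30, 14:30–15:30, 16:30–17:00, 18:00–19:00.
Dilnoza free within 09:30–19:00: 09:30–11:30, 13:00–16:00, 17:00–19:00.
Alice free within 09:30–19:00: 09:30–11:00, 12:30–15:00, 15:30–16:30, 17:00–19:00.
Oren ∩ Dilnoza: 09:30–11:30, 14:30–15:30, 18:00–19:00.
Oren ∩ Dilnoza ∩ Alice: 09:30–11:00, 14:30–15:00, 18:00–19:00.
Oren ∩ Dilnoza ∩ Alice ∩ Diego: 14:30–15:00, 18:00–19:00.
Restricted to 11:00–17:00: 14:30–15:00.
Total common minutes: 30.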